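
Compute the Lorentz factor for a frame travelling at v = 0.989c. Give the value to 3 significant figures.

γ = 1/√(1 − β²) = 1/√(1 − 0.989²) = 1/√(0.021879) = 6.76

γ ≈ 6.76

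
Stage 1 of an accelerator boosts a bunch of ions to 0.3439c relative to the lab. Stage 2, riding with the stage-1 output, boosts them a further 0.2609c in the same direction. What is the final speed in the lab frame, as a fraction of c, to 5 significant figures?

Compose boost 2: (0.2609 + 0.3439)/(1 + 0.2609×0.3439) = 0.60480/1.089724 = 0.55500

u ≈ 0.55500c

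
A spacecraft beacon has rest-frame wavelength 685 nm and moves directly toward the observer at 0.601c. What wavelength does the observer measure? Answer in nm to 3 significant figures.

Relativistic Doppler: λ_obs = λ_src √((1−β)/(1+β))
= 685 × √(0.39900/1.6010) = 685 × 0.49922 = 342 nm

λ_obs ≈ 342 nm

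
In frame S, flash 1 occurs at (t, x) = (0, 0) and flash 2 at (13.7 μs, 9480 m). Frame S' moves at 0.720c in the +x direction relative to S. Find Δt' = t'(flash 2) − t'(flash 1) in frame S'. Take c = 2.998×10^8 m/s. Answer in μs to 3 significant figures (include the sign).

γ = 1/√(1 − 0.720²) = 1.4410
Δt' = γ(Δt − vΔx/c²) = 1.4410 × (13.7 μs − 0.720×9480 m / (2.998×10^8 m/s))
= 1.4410 × (-9.0672 μs) = -13.1 μs

Δt' ≈ -13.1 μs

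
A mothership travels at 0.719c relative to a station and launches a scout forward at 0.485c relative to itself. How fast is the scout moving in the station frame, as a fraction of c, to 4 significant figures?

u ≈ 0.8927c

Compose boost 2: (0.485 + 0.719)/(1 + 0.485×0.719) = 1.204/1.34871 = 0.8927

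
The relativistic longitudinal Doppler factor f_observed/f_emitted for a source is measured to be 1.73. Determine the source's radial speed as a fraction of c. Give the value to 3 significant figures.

β ≈ 0.499

f_obs/f_src = √((1+β)/(1−β)) = 1.73  ⇒  (1+β)/(1−β) = 2.9929
β = |1 − D²|/(1 + D²) = |1 − 2.9929|/(1 + 2.9929) = 0.499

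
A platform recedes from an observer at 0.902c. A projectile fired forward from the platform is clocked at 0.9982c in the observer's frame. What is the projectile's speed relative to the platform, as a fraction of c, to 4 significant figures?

Inverse velocity addition: u' = (u − v)/(1 − uv/c²)
= (0.9982 − 0.902)/(1 − 0.9982×0.902) = 0.09620/0.0996236 = 0.9656

u' ≈ 0.9656c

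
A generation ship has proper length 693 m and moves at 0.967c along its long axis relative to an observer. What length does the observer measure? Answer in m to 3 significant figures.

γ = 1/√(1 − 0.967²) = 3.9250
Length contraction: L = L₀/γ = 693/3.9250 = 177 m

L ≈ 177 m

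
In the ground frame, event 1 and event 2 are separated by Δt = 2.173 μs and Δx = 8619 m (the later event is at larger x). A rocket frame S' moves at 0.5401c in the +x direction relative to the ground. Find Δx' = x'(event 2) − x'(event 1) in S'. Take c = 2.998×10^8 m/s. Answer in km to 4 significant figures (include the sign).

γ = 1/√(1 − 0.5401²) = 1.18821
Δx' = γ(Δx − vΔt) = 1.18821 × (8619 m − 0.5401×(2.998×10^8 m/s)×2.173×10^-6 s)
= 1.18821 × (8267.14 m) = 9.823 km

Δx' ≈ 9.823 km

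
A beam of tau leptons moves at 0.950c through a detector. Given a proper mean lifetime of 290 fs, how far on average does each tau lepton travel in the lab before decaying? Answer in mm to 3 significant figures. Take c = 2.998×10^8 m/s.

d ≈ 0.265 mm

γ = 1/√(1 − 0.950²) = 3.2026
Dilated lifetime: Δt = γτ₀ = 3.2026 × 290 fs = 928.74 fs
d = vΔt = 0.950c × 928.74 fs = 2.8481×10^8 m/s × 9.2874×10^-13 s = 0.265 mm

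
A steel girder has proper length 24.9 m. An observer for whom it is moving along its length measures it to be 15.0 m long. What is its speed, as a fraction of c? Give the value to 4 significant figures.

γ = L₀/L = 24.9/15.0 = 1.66000
β = √(1 − 1/γ²) = 0.7982

β ≈ 0.7982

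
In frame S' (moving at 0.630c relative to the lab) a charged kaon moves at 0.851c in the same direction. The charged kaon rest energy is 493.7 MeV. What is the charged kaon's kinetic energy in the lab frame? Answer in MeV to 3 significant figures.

K ≈ 1370 MeV

u_lab = (0.851 + 0.630)/(1 + 0.851×0.630) = 0.964111
γ = 1/√(1 − 0.964111²) = 3.7665
K = (γ − 1)m₀c² = (3.7665 − 1) × 493.7 = 2.7665 × 493.7 = 1370 MeV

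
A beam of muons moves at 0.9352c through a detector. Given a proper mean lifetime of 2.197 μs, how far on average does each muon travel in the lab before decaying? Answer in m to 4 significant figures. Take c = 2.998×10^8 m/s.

d ≈ 1739 m

γ = 1/√(1 − 0.9352²) = 2.82390
Dilated lifetime: Δt = γτ₀ = 2.82390 × 2.197 μs = 6.20411 μs
d = vΔt = 0.9352c × 6.20411 μs = 2.80373×10^8 m/s × 6.20411×10^-6 s = 1739 m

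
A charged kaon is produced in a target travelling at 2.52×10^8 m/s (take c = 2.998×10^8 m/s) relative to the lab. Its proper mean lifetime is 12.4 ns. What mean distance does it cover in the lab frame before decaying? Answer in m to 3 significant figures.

d ≈ 5.77 m

β = v/c = 2.52×10^8 / 2.998×10^8 = 0.84056
γ = 1/√(1 − 0.84056²) = 1.8460
Dilated lifetime: Δt = γτ₀ = 1.8460 × 12.4 ns = 22.890 ns
d = vΔt = 0.84056c × 22.890 ns = 2.5200×10^8 m/s × 2.2890×10^-8 s = 5.77 m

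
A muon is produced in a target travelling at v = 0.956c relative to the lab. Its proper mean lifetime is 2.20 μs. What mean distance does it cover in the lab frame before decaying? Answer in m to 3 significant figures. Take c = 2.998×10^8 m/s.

γ = 1/√(1 − 0.956²) = 3.4087
Dilated lifetime: Δt = γτ₀ = 3.4087 × 2.20 μs = 7.4991 μs
d = vΔt = 0.956c × 7.4991 μs = 2.8661×10^8 m/s × 7.4991×10^-6 s = 2150 m

d ≈ 2150 m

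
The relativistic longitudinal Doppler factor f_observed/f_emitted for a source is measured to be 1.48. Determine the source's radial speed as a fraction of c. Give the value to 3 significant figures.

β ≈ 0.373

f_obs/f_src = √((1+β)/(1−β)) = 1.48  ⇒  (1+β)/(1−β) = 2.1904
β = |1 − D²|/(1 + D²) = |1 − 2.1904|/(1 + 2.1904) = 0.373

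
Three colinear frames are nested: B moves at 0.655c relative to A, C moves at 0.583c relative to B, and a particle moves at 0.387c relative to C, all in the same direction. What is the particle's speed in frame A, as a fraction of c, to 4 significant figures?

Compose boost 2: (0.583 + 0.655)/(1 + 0.583×0.655) = 1.238/1.38186 = 0.895891
Compose boost 3: (0.387 + 0.895891)/(1 + 0.387×0.895891) = 1.28289/1.34671 = 0.9526

u ≈ 0.9526c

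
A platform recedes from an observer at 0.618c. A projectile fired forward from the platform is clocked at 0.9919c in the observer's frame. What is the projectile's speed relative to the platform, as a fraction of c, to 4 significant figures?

u' ≈ 0.9661c

Inverse velocity addition: u' = (u − v)/(1 − uv/c²)
= (0.9919 − 0.618)/(1 − 0.9919×0.618) = 0.3739/0.387006 = 0.9661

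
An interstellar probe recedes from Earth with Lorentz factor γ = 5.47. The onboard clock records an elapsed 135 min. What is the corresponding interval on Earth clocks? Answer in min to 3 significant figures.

Δt ≈ 738 min

γ = 5.47 (given)
Time dilation: Δt = γτ₀ = 5.47 × 135 min = 738 min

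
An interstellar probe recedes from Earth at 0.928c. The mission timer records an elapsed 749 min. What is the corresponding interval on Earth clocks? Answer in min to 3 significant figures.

γ = 1/√(1 − 0.928²) = 2.6840
Time dilation: Δt = γτ₀ = 2.6840 × 749 min = 2010 min

Δt ≈ 2010 min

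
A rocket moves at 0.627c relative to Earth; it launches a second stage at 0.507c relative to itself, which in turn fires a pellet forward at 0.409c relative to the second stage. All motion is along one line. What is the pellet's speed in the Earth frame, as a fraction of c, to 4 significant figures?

u ≈ 0.9390c

Compose boost 2: (0.507 + 0.627)/(1 + 0.507×0.627) = 1.134/1.31789 = 0.860467
Compose boost 3: (0.409 + 0.860467)/(1 + 0.409×0.860467) = 1.26947/1.35193 = 0.9390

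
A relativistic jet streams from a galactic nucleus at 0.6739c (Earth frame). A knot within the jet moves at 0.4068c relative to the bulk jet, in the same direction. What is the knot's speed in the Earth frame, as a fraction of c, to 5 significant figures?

Relativistic velocity addition: u = (u' + v)/(1 + u'v/c²)
= (0.4068 + 0.6739)/(1 + 0.4068×0.6739) = 1.0807/1.274143 = 0.84818

u ≈ 0.84818c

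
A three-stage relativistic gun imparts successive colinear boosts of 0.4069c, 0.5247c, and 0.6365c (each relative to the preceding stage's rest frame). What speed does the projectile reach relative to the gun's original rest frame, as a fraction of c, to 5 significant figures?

Compose boost 2: (0.5247 + 0.4069)/(1 + 0.5247×0.4069) = 0.93160/1.213500 = 0.7676965
Compose boost 3: (0.6365 + 0.7676965)/(1 + 0.6365×0.7676965) = 1.404196/1.488639 = 0.94328

u ≈ 0.94328c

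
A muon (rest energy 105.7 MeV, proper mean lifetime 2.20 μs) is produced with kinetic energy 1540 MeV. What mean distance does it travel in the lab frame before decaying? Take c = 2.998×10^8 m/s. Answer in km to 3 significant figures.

γ = 1 + K/(m₀c²) = 1 + 1540/105.7 = 15.570
β = √(1 − 1/γ²) = 0.99794
Dilated lifetime: γτ₀ = 15.570 × 2.20 μs = 34.253 μs
d = βc·γτ₀ = 0.99794 × (2.998×10^8 m/s) × 3.4253×10^-5 s = 10.2 km

d ≈ 10.2 km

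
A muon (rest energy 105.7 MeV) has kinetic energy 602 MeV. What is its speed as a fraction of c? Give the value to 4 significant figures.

γ = 1 + K/(m₀c²) = 1 + 602/105.7 = 6.69536
β = √(1 − 1/γ²) = 0.9888

β ≈ 0.9888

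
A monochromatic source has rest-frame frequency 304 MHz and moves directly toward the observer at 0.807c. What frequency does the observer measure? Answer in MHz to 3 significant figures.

Relativistic Doppler: f_obs = f_src √((1+β)/(1−β))
= 304 × √(1.8070/0.19300) = 304 × 3.0599 = 930 MHz

f_obs ≈ 930 MHz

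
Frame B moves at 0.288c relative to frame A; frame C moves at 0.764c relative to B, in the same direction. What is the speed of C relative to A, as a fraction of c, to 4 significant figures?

Compose boost 2: (0.764 + 0.288)/(1 + 0.764×0.288) = 1.052/1.22003 = 0.8623

u ≈ 0.8623c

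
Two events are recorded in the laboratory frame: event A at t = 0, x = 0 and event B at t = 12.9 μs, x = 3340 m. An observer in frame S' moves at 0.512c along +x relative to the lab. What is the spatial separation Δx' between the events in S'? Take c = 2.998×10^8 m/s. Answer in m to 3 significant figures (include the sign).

Δx' ≈ 1580 m

γ = 1/√(1 − 0.512²) = 1.1642
Δx' = γ(Δx − vΔt) = 1.1642 × (3340 m − 0.512×(2.998×10^8 m/s)×12.9×10^-6 s)
= 1.1642 × (1359.9 m) = 1580 m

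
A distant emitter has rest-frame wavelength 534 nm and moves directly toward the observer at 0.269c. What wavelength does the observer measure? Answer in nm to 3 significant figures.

λ_obs ≈ 405 nm

Relativistic Doppler: λ_obs = λ_src √((1−β)/(1+β))
= 534 × √(0.73100/1.2690) = 534 × 0.75898 = 405 nm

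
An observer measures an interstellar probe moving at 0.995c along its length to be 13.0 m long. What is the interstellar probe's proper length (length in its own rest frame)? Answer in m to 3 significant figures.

L₀ ≈ 130 m

γ = 1/√(1 − 0.995²) = 10.013
L₀ = γL = 10.013 × 13.0 = 130 m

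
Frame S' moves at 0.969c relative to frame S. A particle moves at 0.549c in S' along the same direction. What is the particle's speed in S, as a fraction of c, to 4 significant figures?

u ≈ 0.9909c

Relativistic velocity addition: u = (u' + v)/(1 + u'v/c²)
= (0.549 + 0.969)/(1 + 0.549×0.969) = 1.518/1.53198 = 0.9909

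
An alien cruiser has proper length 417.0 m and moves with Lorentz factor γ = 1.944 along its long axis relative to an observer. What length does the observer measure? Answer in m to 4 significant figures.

γ = 1.944 (given)
Length contraction: L = L₀/γ = 417.0/1.944 = 214.5 m

L ≈ 214.5 m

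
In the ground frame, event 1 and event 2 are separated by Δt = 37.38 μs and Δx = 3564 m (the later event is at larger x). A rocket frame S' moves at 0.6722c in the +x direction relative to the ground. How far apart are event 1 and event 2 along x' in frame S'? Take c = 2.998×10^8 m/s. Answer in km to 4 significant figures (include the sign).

Δx' ≈ -5.361 km

γ = 1/√(1 − 0.6722²) = 1.35068
Δx' = γ(Δx − vΔt) = 1.35068 × (3564 m − 0.6722×(2.998×10^8 m/s)×37.38×10^-6 s)
= 1.35068 × (-3969.03 m) = -5.361 km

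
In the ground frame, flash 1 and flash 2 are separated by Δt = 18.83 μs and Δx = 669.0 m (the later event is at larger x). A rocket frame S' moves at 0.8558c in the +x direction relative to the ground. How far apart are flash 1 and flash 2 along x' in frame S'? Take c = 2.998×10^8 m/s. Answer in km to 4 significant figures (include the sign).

γ = 1/√(1 − 0.8558²) = 1.93309
Δx' = γ(Δx − vΔt) = 1.93309 × (669.0 m − 0.8558×(2.998×10^8 m/s)×18.83×10^-6 s)
= 1.93309 × (-4162.19 m) = -8.046 km

Δx' ≈ -8.046 km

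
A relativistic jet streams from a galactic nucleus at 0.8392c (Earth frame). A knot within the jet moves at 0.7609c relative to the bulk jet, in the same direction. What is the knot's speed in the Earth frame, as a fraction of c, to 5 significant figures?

u ≈ 0.97654c

Relativistic velocity addition: u = (u' + v)/(1 + u'v/c²)
= (0.7609 + 0.8392)/(1 + 0.7609×0.8392) = 1.6001/1.638547 = 0.97654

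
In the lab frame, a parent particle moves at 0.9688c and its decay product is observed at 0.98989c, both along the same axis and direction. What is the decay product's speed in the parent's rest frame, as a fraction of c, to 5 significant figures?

Inverse velocity addition: u' = (u − v)/(1 − uv/c²)
= (0.98989 − 0.9688)/(1 − 0.98989×0.9688) = 0.021090/0.04099457 = 0.51446

u' ≈ 0.51446c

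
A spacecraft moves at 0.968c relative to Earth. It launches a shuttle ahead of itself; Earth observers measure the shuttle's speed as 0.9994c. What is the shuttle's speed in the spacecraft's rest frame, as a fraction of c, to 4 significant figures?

Inverse velocity addition: u' = (u − v)/(1 − uv/c²)
= (0.9994 − 0.968)/(1 − 0.9994×0.968) = 0.03140/0.0325808 = 0.9638

u' ≈ 0.9638c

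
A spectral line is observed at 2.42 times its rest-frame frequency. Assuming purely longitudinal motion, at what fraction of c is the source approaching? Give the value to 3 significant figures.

β ≈ 0.708

f_obs/f_src = √((1+β)/(1−β)) = 2.42  ⇒  (1+β)/(1−β) = 5.8564
β = |1 − D²|/(1 + D²) = |1 − 5.8564|/(1 + 5.8564) = 0.708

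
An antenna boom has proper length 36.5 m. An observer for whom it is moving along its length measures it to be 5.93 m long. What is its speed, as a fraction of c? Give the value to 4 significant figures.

γ = L₀/L = 36.5/5.93 = 6.15514
β = √(1 − 1/γ²) = 0.9867

β ≈ 0.9867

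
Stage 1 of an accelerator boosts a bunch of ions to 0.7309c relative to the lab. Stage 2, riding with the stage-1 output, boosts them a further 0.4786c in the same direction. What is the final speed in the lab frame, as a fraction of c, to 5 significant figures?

Compose boost 2: (0.4786 + 0.7309)/(1 + 0.4786×0.7309) = 1.2095/1.349809 = 0.89605

u ≈ 0.89605c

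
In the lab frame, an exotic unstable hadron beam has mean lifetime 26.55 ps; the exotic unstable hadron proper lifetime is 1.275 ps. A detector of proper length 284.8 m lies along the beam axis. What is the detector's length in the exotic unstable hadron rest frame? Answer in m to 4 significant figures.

L ≈ 13.68 m

Time dilation ⇒ γ = Δt/τ₀ = 26.55/1.275 = 20.8235
Length contraction: L = L₀/γ = 284.8/20.8235 = 13.68 m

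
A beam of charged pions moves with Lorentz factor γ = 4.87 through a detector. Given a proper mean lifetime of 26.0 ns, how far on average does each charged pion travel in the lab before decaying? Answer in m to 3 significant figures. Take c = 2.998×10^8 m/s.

d ≈ 37.2 m

β = √(1 − 1/γ²) = √(1 − 1/4.87²) = 0.97869
Dilated lifetime: Δt = γτ₀ = 4.87 × 26.0 ns = 126.62 ns
d = vΔt = 0.97869c × 126.62 ns = 2.9341×10^8 m/s × 1.2662×10^-7 s = 37.2 m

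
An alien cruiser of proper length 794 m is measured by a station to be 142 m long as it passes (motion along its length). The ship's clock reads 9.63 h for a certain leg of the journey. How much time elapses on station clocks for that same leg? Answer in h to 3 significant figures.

Length contraction ⇒ γ = L₀/L = 794/142 = 5.5915
Time dilation: Δt = γτ₀ = 5.5915 × 9.63 h = 53.8 h

Δt ≈ 53.8 h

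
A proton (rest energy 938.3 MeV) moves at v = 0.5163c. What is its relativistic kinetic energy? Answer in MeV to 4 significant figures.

K ≈ 157.3 MeV

γ = 1/√(1 − 0.5163²) = 1.16767
K = (γ − 1)m₀c² = (1.16767 − 1) × 938.3 MeV = 0.167668 × 938.3 MeV = 157.3 MeV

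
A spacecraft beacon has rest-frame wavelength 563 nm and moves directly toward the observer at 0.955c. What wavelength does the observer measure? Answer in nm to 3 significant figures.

Relativistic Doppler: λ_obs = λ_src √((1−β)/(1+β))
= 563 × √(0.045000/1.9550) = 563 × 0.15172 = 85.4 nm

λ_obs ≈ 85.4 nm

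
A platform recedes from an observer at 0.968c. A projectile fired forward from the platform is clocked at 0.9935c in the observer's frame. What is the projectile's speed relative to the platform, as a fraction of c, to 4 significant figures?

Inverse velocity addition: u' = (u − v)/(1 − uv/c²)
= (0.9935 − 0.968)/(1 − 0.9935×0.968) = 0.02550/0.0382920 = 0.6659

u' ≈ 0.6659c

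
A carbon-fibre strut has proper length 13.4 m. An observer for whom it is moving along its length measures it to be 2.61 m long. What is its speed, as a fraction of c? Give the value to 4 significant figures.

β ≈ 0.9808

γ = L₀/L = 13.4/2.61 = 5.13410
β = √(1 − 1/γ²) = 0.9808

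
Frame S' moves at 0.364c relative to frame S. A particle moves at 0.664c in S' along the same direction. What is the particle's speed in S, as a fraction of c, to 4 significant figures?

Relativistic velocity addition: u = (u' + v)/(1 + u'v/c²)
= (0.664 + 0.364)/(1 + 0.664×0.364) = 1.028/1.24170 = 0.8279

u ≈ 0.8279c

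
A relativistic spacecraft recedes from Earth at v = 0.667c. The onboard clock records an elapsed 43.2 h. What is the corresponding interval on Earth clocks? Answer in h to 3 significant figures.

γ = 1/√(1 − 0.667²) = 1.3422
Time dilation: Δt = γτ₀ = 1.3422 × 43.2 h = 58.0 h

Δt ≈ 58.0 h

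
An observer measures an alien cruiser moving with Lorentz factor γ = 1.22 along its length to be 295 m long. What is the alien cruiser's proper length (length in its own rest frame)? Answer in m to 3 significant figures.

γ = 1.22 (given)
L₀ = γL = 1.22 × 295 = 360 m

L₀ ≈ 360 m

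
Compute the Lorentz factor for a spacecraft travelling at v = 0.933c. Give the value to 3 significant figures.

γ ≈ 2.78

γ = 1/√(1 − β²) = 1/√(1 − 0.933²) = 1/√(0.12951) = 2.78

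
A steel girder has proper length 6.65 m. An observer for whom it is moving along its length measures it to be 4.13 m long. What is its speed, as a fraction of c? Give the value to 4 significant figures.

β ≈ 0.7838

γ = L₀/L = 6.65/4.13 = 1.61017
β = √(1 − 1/γ²) = 0.7838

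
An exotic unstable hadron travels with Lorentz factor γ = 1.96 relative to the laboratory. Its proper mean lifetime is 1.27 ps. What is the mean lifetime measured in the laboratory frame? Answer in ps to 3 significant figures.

Δt ≈ 2.49 ps

γ = 1.96 (given)
Time dilation: Δt = γτ₀ = 1.96 × 1.27 ps = 2.49 ps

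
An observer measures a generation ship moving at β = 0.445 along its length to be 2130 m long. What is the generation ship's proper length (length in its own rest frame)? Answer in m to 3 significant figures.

γ = 1/√(1 − 0.445²) = 1.1167
L₀ = γL = 1.1167 × 2130 = 2380 m

L₀ ≈ 2380 m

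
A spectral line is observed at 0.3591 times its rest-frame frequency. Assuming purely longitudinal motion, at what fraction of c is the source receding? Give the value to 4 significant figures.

f_obs/f_src = √((1−β)/(1+β)) = 0.3591  ⇒  (1−β)/(1+β) = 0.128953
β = |1 − D²|/(1 + D²) = |1 − 0.128953|/(1 + 0.128953) = 0.7716

β ≈ 0.7716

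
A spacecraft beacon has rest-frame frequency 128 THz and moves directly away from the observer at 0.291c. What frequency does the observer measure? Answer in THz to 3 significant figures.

f_obs ≈ 94.9 THz

Relativistic Doppler: f_obs = f_src √((1−β)/(1+β))
= 128 × √(0.70900/1.2910) = 128 × 0.74107 = 94.9 THz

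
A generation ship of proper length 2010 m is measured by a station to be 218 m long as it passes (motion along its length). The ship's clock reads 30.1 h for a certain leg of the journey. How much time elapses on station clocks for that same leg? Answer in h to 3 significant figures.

Length contraction ⇒ γ = L₀/L = 2010/218 = 9.2202
Time dilation: Δt = γτ₀ = 9.2202 × 30.1 h = 278 h

Δt ≈ 278 h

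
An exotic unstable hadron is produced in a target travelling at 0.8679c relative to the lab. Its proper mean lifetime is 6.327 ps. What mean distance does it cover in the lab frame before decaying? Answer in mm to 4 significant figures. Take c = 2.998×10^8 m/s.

d ≈ 3.314 mm

γ = 1/√(1 − 0.8679²) = 2.01313
Dilated lifetime: Δt = γτ₀ = 2.01313 × 6.327 ps = 12.7371 ps
d = vΔt = 0.8679c × 12.7371 ps = 2.60196×10^8 m/s × 1.27371×10^-11 s = 3.314 mm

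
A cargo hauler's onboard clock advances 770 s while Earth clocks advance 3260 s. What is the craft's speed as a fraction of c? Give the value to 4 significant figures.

β ≈ 0.9717

γ = Δt/τ₀ = 3260/770 = 4.23377
β = √(1 − 1/γ²) = √(1 − 1/4.23377²) = 0.9717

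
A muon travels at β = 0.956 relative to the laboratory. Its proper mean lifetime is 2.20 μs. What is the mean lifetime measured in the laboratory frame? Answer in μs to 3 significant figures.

Δt ≈ 7.50 μs

γ = 1/√(1 − 0.956²) = 3.4087
Time dilation: Δt = γτ₀ = 3.4087 × 2.20 μs = 7.50 μs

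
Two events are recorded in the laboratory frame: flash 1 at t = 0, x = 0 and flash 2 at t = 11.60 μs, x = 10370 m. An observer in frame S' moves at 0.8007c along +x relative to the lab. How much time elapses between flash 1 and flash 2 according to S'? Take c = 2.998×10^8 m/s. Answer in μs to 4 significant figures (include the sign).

Δt' ≈ -26.87 μs

γ = 1/√(1 − 0.8007²) = 1.66927
Δt' = γ(Δt − vΔx/c²) = 1.66927 × (11.60 μs − 0.8007×10370 m / (2.998×10^8 m/s))
= 1.66927 × (-16.0960 μs) = -26.87 μs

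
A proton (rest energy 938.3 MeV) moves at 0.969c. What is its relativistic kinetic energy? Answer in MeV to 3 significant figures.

K ≈ 2860 MeV

γ = 1/√(1 − 0.969²) = 4.0476
K = (γ − 1)m₀c² = (4.0476 − 1) × 938.3 MeV = 3.0476 × 938.3 MeV = 2860 MeV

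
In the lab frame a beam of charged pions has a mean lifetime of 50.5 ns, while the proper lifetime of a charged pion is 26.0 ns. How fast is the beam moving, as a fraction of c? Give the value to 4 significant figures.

β ≈ 0.8573

γ = Δt/τ₀ = 50.5/26.0 = 1.94231
β = √(1 − 1/γ²) = √(1 − 1/1.94231²) = 0.8573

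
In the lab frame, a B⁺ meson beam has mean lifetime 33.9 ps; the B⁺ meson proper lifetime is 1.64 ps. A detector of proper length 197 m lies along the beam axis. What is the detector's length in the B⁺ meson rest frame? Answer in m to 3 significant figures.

L ≈ 9.53 m

Time dilation ⇒ γ = Δt/τ₀ = 33.9/1.64 = 20.671
Length contraction: L = L₀/γ = 197/20.671 = 9.53 m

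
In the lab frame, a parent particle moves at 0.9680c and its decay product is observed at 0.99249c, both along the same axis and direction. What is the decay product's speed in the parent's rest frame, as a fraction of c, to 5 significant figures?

Inverse velocity addition: u' = (u − v)/(1 − uv/c²)
= (0.99249 − 0.9680)/(1 − 0.99249×0.9680) = 0.024490/0.03926968 = 0.62364

u' ≈ 0.62364c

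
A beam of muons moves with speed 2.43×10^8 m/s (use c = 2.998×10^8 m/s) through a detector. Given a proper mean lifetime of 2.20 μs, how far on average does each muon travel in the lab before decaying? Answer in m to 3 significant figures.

β = v/c = 2.43×10^8 / 2.998×10^8 = 0.81054
γ = 1/√(1 − 0.81054²) = 1.7074
Dilated lifetime: Δt = γτ₀ = 1.7074 × 2.20 μs = 3.7563 μs
d = vΔt = 0.81054c × 3.7563 μs = 2.4300×10^8 m/s × 3.7563×10^-6 s = 913 m

d ≈ 913 m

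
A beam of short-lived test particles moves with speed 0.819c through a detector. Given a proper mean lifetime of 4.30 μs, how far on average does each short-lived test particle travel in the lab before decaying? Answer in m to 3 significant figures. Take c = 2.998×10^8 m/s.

d ≈ 1840 m

γ = 1/√(1 − 0.819²) = 1.7428
Dilated lifetime: Δt = γτ₀ = 1.7428 × 4.30 μs = 7.4940 μs
d = vΔt = 0.819c × 7.4940 μs = 2.4554×10^8 m/s × 7.4940×10^-6 s = 1840 m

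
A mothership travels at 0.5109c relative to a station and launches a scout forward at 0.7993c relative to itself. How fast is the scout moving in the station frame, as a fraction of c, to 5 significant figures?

Compose boost 2: (0.7993 + 0.5109)/(1 + 0.7993×0.5109) = 1.3102/1.408362 = 0.93030

u ≈ 0.93030c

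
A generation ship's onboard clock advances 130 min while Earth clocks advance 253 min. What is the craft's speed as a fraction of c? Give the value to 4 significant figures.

γ = Δt/τ₀ = 253/130 = 1.94615
β = √(1 − 1/γ²) = √(1 − 1/1.94615²) = 0.8579

β ≈ 0.8579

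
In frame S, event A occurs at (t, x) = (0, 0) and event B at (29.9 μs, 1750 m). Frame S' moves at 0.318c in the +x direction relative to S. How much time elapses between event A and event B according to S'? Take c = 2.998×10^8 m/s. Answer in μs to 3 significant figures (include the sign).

γ = 1/√(1 − 0.318²) = 1.0548
Δt' = γ(Δt − vΔx/c²) = 1.0548 × (29.9 μs − 0.318×1750 m / (2.998×10^8 m/s))
= 1.0548 × (28.044 μs) = 29.6 μs

Δt' ≈ 29.6 μs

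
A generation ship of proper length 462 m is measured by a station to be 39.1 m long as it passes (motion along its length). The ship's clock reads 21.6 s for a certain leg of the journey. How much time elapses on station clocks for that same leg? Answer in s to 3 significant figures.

Δt ≈ 255 s

Length contraction ⇒ γ = L₀/L = 462/39.1 = 11.816
Time dilation: Δt = γτ₀ = 11.816 × 21.6 s = 255 s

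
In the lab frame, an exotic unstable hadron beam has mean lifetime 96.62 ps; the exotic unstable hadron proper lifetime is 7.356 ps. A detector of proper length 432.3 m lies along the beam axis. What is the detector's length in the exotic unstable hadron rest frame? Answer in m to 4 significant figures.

L ≈ 32.91 m

Time dilation ⇒ γ = Δt/τ₀ = 96.62/7.356 = 13.1349
Length contraction: L = L₀/γ = 432.3/13.1349 = 32.91 m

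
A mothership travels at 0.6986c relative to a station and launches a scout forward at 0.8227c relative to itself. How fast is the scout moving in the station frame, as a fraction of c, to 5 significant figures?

u ≈ 0.96607c

Compose boost 2: (0.8227 + 0.6986)/(1 + 0.8227×0.6986) = 1.5213/1.574738 = 0.96607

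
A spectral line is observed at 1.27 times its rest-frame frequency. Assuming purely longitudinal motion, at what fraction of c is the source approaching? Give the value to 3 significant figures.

β ≈ 0.235

f_obs/f_src = √((1+β)/(1−β)) = 1.27  ⇒  (1+β)/(1−β) = 1.6129
β = |1 − D²|/(1 + D²) = |1 − 1.6129|/(1 + 1.6129) = 0.235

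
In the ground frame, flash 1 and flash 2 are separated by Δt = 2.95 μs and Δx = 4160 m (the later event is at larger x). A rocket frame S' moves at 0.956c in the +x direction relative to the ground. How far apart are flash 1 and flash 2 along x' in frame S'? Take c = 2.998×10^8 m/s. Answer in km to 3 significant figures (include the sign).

Δx' ≈ 11.3 km

γ = 1/√(1 − 0.956²) = 3.4087
Δx' = γ(Δx − vΔt) = 3.4087 × (4160 m − 0.956×(2.998×10^8 m/s)×2.95×10^-6 s)
= 3.4087 × (3314.5 m) = 11.3 km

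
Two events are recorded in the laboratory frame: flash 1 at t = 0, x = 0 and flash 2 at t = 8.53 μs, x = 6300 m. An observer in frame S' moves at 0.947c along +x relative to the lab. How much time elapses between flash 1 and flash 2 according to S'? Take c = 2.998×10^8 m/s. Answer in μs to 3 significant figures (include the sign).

Δt' ≈ -35.4 μs

γ = 1/√(1 − 0.947²) = 3.1130
Δt' = γ(Δt − vΔx/c²) = 3.1130 × (8.53 μs − 0.947×6300 m / (2.998×10^8 m/s))
= 3.1130 × (-11.370 μs) = -35.4 μs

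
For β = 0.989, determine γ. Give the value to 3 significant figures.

γ ≈ 6.76

γ = 1/√(1 − β²) = 1/√(1 − 0.989²) = 1/√(0.021879) = 6.76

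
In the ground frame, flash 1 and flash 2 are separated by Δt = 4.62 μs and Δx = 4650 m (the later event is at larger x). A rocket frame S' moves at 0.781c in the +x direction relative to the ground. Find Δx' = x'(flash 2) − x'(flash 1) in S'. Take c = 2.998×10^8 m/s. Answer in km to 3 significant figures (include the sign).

γ = 1/√(1 − 0.781²) = 1.6012
Δx' = γ(Δx − vΔt) = 1.6012 × (4650 m − 0.781×(2.998×10^8 m/s)×4.62×10^-6 s)
= 1.6012 × (3568.3 m) = 5.71 km

Δx' ≈ 5.71 km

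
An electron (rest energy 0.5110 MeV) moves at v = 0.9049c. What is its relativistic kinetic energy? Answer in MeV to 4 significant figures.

γ = 1/√(1 − 0.9049²) = 2.34949
K = (γ − 1)m₀c² = (2.34949 − 1) × 0.5110 MeV = 1.34949 × 0.5110 MeV = 0.6896 MeV

K ≈ 0.6896 MeV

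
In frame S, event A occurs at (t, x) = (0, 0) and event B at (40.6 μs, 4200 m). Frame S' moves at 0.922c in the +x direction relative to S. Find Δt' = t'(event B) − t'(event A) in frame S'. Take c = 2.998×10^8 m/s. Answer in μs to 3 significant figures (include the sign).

Δt' ≈ 71.5 μs

γ = 1/√(1 − 0.922²) = 2.5827
Δt' = γ(Δt − vΔx/c²) = 2.5827 × (40.6 μs − 0.922×4200 m / (2.998×10^8 m/s))
= 2.5827 × (27.683 μs) = 71.5 μs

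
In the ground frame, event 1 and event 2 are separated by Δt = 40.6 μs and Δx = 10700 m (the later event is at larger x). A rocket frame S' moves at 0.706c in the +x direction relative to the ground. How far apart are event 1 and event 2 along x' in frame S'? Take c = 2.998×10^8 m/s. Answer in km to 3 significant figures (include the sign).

γ = 1/√(1 − 0.706²) = 1.4120
Δx' = γ(Δx − vΔt) = 1.4120 × (10700 m − 0.706×(2.998×10^8 m/s)×40.6×10^-6 s)
= 1.4120 × (2106.7 m) = 2.97 km

Δx' ≈ 2.97 km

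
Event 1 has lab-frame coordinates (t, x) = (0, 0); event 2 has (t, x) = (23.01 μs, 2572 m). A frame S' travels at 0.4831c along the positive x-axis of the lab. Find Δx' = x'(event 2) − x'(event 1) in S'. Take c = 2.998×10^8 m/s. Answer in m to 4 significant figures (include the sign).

γ = 1/√(1 − 0.4831²) = 1.14212
Δx' = γ(Δx − vΔt) = 1.14212 × (2572 m − 0.4831×(2.998×10^8 m/s)×23.01×10^-6 s)
= 1.14212 × (-760.616 m) = -868.7 m

Δx' ≈ -868.7 m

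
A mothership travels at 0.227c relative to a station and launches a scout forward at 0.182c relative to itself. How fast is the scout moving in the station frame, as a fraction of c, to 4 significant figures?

Compose boost 2: (0.182 + 0.227)/(1 + 0.182×0.227) = 0.4090/1.04131 = 0.3928

u ≈ 0.3928c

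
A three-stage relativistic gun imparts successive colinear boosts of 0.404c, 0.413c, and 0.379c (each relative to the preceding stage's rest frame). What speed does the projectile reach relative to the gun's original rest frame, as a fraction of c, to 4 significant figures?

u ≈ 0.8529c

Compose boost 2: (0.413 + 0.404)/(1 + 0.413×0.404) = 0.8170/1.16685 = 0.700174
Compose boost 3: (0.379 + 0.700174)/(1 + 0.379×0.700174) = 1.07917/1.26537 = 0.8529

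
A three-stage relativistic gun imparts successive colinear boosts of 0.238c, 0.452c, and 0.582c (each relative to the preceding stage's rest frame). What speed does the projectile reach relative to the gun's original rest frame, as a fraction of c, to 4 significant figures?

Compose boost 2: (0.452 + 0.238)/(1 + 0.452×0.238) = 0.6900/1.10758 = 0.622982
Compose boost 3: (0.582 + 0.622982)/(1 + 0.582×0.622982) = 1.20498/1.36258 = 0.8843

u ≈ 0.8843c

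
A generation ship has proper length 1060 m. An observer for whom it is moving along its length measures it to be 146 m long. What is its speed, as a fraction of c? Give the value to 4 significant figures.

γ = L₀/L = 1060/146 = 7.26027
β = √(1 − 1/γ²) = 0.9905

β ≈ 0.9905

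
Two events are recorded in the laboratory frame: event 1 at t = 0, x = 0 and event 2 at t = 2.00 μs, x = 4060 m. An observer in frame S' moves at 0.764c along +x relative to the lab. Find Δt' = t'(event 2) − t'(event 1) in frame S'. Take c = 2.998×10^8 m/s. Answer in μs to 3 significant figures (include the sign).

Δt' ≈ -12.9 μs

γ = 1/√(1 − 0.764²) = 1.5499
Δt' = γ(Δt − vΔx/c²) = 1.5499 × (2.00 μs − 0.764×4060 m / (2.998×10^8 m/s))
= 1.5499 × (-8.3464 μs) = -12.9 μs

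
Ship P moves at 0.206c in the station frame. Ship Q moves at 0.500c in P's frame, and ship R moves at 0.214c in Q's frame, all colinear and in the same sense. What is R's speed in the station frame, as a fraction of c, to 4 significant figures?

u ≈ 0.7512c

Compose boost 2: (0.500 + 0.206)/(1 + 0.500×0.206) = 0.7060/1.10300 = 0.640073
Compose boost 3: (0.214 + 0.640073)/(1 + 0.214×0.640073) = 0.854073/1.13698 = 0.7512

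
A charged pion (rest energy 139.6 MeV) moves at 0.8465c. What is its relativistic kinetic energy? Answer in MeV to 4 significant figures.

K ≈ 122.6 MeV

γ = 1/√(1 − 0.8465²) = 1.87833
K = (γ − 1)m₀c² = (1.87833 − 1) × 139.6 MeV = 0.878327 × 139.6 MeV = 122.6 MeV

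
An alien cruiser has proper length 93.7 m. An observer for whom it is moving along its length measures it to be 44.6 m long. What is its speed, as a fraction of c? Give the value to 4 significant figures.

γ = L₀/L = 93.7/44.6 = 2.10090
β = √(1 − 1/γ²) = 0.8795

β ≈ 0.8795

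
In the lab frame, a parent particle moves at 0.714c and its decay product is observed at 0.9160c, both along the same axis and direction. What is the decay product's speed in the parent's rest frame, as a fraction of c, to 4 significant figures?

u' ≈ 0.5839c

Inverse velocity addition: u' = (u − v)/(1 − uv/c²)
= (0.9160 − 0.714)/(1 − 0.9160×0.714) = 0.2020/0.345976 = 0.5839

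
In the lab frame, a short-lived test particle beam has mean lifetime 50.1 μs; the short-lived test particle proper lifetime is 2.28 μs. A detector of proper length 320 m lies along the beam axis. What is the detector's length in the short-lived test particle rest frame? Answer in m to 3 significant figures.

L ≈ 14.6 m

Time dilation ⇒ γ = Δt/τ₀ = 50.1/2.28 = 21.974
Length contraction: L = L₀/γ = 320/21.974 = 14.6 m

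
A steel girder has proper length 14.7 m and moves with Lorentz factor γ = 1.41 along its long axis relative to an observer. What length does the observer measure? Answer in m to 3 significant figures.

L ≈ 10.4 m

γ = 1.41 (given)
Length contraction: L = L₀/γ = 14.7/1.41 = 10.4 m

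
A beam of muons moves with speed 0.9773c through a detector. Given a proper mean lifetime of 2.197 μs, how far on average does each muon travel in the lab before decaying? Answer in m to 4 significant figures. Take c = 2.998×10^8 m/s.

γ = 1/√(1 − 0.9773²) = 4.72010
Dilated lifetime: Δt = γτ₀ = 4.72010 × 2.197 μs = 10.3700 μs
d = vΔt = 0.9773c × 10.3700 μs = 2.92995×10^8 m/s × 1.03700×10^-5 s = 3038 m

d ≈ 3038 m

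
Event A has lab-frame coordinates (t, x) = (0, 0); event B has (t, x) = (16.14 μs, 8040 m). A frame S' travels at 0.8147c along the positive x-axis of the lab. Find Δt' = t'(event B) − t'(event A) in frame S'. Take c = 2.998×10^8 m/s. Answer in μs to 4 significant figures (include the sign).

Δt' ≈ -9.844 μs

γ = 1/√(1 − 0.8147²) = 1.72449
Δt' = γ(Δt − vΔx/c²) = 1.72449 × (16.14 μs − 0.8147×8040 m / (2.998×10^8 m/s))
= 1.72449 × (-5.70853 μs) = -9.844 μs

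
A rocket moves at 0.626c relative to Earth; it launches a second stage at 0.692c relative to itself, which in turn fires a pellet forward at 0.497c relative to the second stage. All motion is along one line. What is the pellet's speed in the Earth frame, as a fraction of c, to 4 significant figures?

u ≈ 0.9723c

Compose boost 2: (0.692 + 0.626)/(1 + 0.692×0.626) = 1.318/1.43319 = 0.919626
Compose boost 3: (0.497 + 0.919626)/(1 + 0.497×0.919626) = 1.41663/1.45705 = 0.9723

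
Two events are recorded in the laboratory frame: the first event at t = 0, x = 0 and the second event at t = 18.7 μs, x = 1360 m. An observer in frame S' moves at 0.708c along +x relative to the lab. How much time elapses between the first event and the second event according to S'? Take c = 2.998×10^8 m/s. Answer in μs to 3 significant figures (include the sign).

γ = 1/√(1 − 0.708²) = 1.4160
Δt' = γ(Δt − vΔx/c²) = 1.4160 × (18.7 μs − 0.708×1360 m / (2.998×10^8 m/s))
= 1.4160 × (15.488 μs) = 21.9 μs

Δt' ≈ 21.9 μs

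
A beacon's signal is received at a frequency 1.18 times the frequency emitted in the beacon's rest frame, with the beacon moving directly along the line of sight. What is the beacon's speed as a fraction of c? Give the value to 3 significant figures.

f_obs/f_src = √((1+β)/(1−β)) = 1.18  ⇒  (1+β)/(1−β) = 1.3924
β = |1 − D²|/(1 + D²) = |1 − 1.3924|/(1 + 1.3924) = 0.164

β ≈ 0.164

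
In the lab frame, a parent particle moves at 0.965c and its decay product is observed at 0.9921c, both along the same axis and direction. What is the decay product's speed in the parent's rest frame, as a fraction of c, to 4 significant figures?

u' ≈ 0.6358c

Inverse velocity addition: u' = (u − v)/(1 − uv/c²)
= (0.9921 − 0.965)/(1 − 0.9921×0.965) = 0.02710/0.0426235 = 0.6358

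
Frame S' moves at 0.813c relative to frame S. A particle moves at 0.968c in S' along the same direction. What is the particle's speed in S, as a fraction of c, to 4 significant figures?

Relativistic velocity addition: u = (u' + v)/(1 + u'v/c²)
= (0.968 + 0.813)/(1 + 0.968×0.813) = 1.781/1.78698 = 0.9967

u ≈ 0.9967c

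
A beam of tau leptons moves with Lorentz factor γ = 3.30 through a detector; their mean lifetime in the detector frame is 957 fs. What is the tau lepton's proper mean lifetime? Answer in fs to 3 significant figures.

γ = 3.30 (given)
Proper time: τ₀ = Δt/γ = 957/3.30 = 290 fs

τ₀ ≈ 290 fs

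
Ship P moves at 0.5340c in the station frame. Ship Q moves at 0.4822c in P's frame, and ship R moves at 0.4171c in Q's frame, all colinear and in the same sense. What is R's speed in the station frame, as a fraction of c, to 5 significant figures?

Compose boost 2: (0.4822 + 0.5340)/(1 + 0.4822×0.5340) = 1.0162/1.257495 = 0.8081147
Compose boost 3: (0.4171 + 0.8081147)/(1 + 0.4171×0.8081147) = 1.225215/1.337065 = 0.91635

u ≈ 0.91635c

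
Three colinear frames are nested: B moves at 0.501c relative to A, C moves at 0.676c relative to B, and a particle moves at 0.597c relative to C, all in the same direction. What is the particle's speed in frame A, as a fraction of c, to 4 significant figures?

u ≈ 0.9681c

Compose boost 2: (0.676 + 0.501)/(1 + 0.676×0.501) = 1.177/1.33868 = 0.879227
Compose boost 3: (0.597 + 0.879227)/(1 + 0.597×0.879227) = 1.47623/1.52490 = 0.9681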